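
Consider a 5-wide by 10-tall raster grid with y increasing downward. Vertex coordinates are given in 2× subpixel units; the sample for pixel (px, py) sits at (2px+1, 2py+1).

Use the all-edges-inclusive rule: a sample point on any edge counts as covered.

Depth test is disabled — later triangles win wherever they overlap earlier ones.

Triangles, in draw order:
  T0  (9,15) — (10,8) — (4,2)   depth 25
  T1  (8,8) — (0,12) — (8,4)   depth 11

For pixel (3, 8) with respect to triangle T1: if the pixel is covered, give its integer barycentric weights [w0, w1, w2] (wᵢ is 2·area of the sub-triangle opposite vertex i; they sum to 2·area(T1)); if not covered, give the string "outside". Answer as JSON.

T0:
  2·area = 48  (B↔C swapped to make it positive)
  edge (9, 15)→(4, 2): d=(-5,-13) inclusive
  edge (4, 2)→(10, 8): d=(6,6) inclusive
  edge (10, 8)→(9, 15): d=(-1,7) inclusive
    (1,0)@(3, 1): e=[-8,0,56] → ·  [on edge]
    (2,1)@(5, 3): e=[8,0,40] → #  [on edge]
    (3,1)@(7, 3): e=[34,-12,26] → ·
    (2,2)@(5, 5): e=[-2,12,38] → ·
    (3,2)@(7, 5): e=[24,0,24] → #  [on edge]
    (4,2)@(9, 5): e=[50,-12,10] → ·
    (3,3)@(7, 7): e=[14,12,22] → #
    (4,3)@(9, 7): e=[40,0,8] → #  [on edge]
    (3,4)@(7, 9): e=[4,24,20] → #
    (3,5)@(7, 11): e=[-6,36,18] → ·
    (4,5)@(9, 11): e=[20,24,4] → #
    (4,6)@(9, 13): e=[10,36,2] → #
    (4,7)@(9, 15): e=[0,48,0] → #  [on edge]
  covered (9 px):
    · · · · ·
    · · # · ·
    · · · # ·
    · · · # #
    · · · # #
    · · · · #
    · · · · #
    · · · · #
    · · · · ·
    · · · · ·
T1:
  2·area = 32
  edge (8, 8)→(0, 12): d=(-8,4) inclusive
  edge (0, 12)→(8, 4): d=(8,-8) inclusive
  edge (8, 4)→(8, 8): d=(0,4) inclusive
    (4,1)@(9, 3): e=[36,0,-4] → ·  [on edge]
    (3,2)@(7, 5): e=[28,0,4] → #  [on edge]
    (4,2)@(9, 5): e=[20,16,-4] → ·
    (2,3)@(5, 7): e=[20,0,12] → #  [on edge]
    (4,3)@(9, 7): e=[4,32,-4] → ·
    (1,4)@(3, 9): e=[12,0,20] → #  [on edge]
    (3,4)@(7, 9): e=[-4,32,4] → ·
    (0,5)@(1, 11): e=[4,0,28] → #  [on edge]
    (1,5)@(3, 11): e=[-4,16,20] → ·
    (2,5)@(5, 11): e=[-12,32,12] → ·
    (0,6)@(1, 13): e=[-12,16,28] → ·
  covered (6 px):
    · · · · ·
    · · · · ·
    · · · # ·
    · · # # ·
    · # # · ·
    # · · · ·
    · · · · ·
    · · · · ·
    · · · · ·
    · · · · ·

Final: "outside"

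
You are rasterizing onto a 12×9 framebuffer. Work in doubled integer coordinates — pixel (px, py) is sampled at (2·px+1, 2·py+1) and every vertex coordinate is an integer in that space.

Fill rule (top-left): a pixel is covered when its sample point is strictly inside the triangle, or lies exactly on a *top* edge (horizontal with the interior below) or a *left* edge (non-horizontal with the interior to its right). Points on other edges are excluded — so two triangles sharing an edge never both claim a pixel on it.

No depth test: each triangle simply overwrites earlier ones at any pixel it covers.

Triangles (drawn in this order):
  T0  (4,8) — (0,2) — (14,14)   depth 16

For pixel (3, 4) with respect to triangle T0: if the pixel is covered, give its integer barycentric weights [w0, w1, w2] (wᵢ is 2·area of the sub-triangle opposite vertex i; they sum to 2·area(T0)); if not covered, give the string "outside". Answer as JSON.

T0:
  2·area = 36
  edge (4, 8)→(0, 2): d=(-4,-6) top-left  bias=+0
  edge (0, 2)→(14, 14): d=(14,12) right/bottom  bias=-1
  edge (14, 14)→(4, 8): d=(-10,-6) top-left  bias=+0
    (0,1)@(1, 3): e=[2,2,32] → █
    (1,1)@(3, 3): e=[14,-22,44] → ·
    (0,2)@(1, 5): e=[-6,30,12] → ·
    (1,2)@(3, 5): e=[6,6,24] → █
    (2,2)@(5, 5): e=[18,-18,36] → ·
    (1,3)@(3, 7): e=[-2,34,4] → ·
    (2,3)@(5, 7): e=[10,10,16] → █
    (3,3)@(7, 7): e=[22,-14,28] → ·
    (2,4)@(5, 9): e=[2,38,-4] → ·
    (3,4)@(7, 9): e=[14,14,8] → █
    (4,4)@(9, 9): e=[26,-10,20] → ·
    (3,5)@(7, 11): e=[6,42,-12] → ·
    (4,5)@(9, 11): e=[18,18,0] → █  [on edge]
    (9,8)@(19, 17): e=[54,-18,0] → ·  [on edge]
  covered (5 px):
    · · · · · · · · · · · ·
    █ · · · · · · · · · · ·
    · █ · · · · · · · · · ·
    · · █ · · · · · · · · ·
    · · · █ · · · · · · · ·
    · · · · █ · · · · · · ·
    · · · · · · · · · · · ·
    · · · · · · · · · · · ·
    · · · · · · · · · · · ·

Answer: [14,8,14]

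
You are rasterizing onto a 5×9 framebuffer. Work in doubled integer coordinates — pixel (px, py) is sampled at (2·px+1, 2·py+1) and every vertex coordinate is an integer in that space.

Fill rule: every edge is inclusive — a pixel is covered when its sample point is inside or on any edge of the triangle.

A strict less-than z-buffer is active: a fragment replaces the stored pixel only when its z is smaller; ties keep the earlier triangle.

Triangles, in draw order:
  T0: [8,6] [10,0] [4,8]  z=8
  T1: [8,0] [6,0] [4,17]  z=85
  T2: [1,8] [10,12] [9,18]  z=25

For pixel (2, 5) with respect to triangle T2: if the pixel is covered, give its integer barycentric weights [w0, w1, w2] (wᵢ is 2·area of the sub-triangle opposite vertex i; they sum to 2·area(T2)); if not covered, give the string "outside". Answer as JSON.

T0:
  2·area = 20  (B↔C swapped to make it positive)
  edge (8, 6)→(4, 8): d=(-4,2) inclusive
  edge (4, 8)→(10, 0): d=(6,-8) inclusive
  edge (10, 0)→(8, 6): d=(-2,6) inclusive
    (4,1)@(9, 3): e=[10,10,0] → █  [on edge]
    (3,2)@(7, 5): e=[6,6,8] → █
    (4,2)@(9, 5): e=[2,22,-4] → ·
    (2,3)@(5, 7): e=[2,2,16] → █
    (3,3)@(7, 7): e=[-2,18,4] → ·
    (2,4)@(5, 9): e=[-6,14,12] → ·
    (3,4)@(7, 9): e=[-10,30,0] → ·  [on edge]
    (2,7)@(5, 15): e=[-30,50,0] → ·  [on edge]
  covered (3 px):
    · · · · ·
    · · · · █
    · · · █ ·
    · · █ · ·
    · · · · ·
    · · · · ·
    · · · · ·
    · · · · ·
    · · · · ·
T1:
  2·area = 34  (B↔C swapped to make it positive)
  edge (8, 0)→(4, 17): d=(-4,17) inclusive
  edge (4, 17)→(6, 0): d=(2,-17) inclusive
  edge (6, 0)→(8, 0): d=(2,0) inclusive
    (3,0)@(7, 1): e=[13,19,2] → █
    (4,0)@(9, 1): e=[-21,53,2] → ·
    (3,1)@(7, 3): e=[5,23,6] → █
    (4,1)@(9, 3): e=[-29,57,6] → ·
    (3,2)@(7, 5): e=[-3,27,10] → ·
    (2,4)@(5, 9): e=[15,1,18] → █
    (3,4)@(7, 9): e=[-19,35,18] → ·
    (2,5)@(5, 11): e=[7,5,22] → █
    (3,5)@(7, 11): e=[-27,39,22] → ·
    (2,6)@(5, 13): e=[-1,9,26] → ·
  covered (4 px):
    · · · █ ·
    · · · █ ·
    · · · · ·
    · · · · ·
    · · █ · ·
    · · █ · ·
    · · · · ·
    · · · · ·
    · · · · ·
T2:
  2·area = 58
  edge (1, 8)→(10, 12): d=(9,4) inclusive
  edge (10, 12)→(9, 18): d=(-1,6) inclusive
  edge (9, 18)→(1, 8): d=(-8,-10) inclusive
    (1,4)@(3, 9): e=[1,45,12] → █
    (2,4)@(5, 9): e=[-7,33,32] → ·
    (1,5)@(3, 11): e=[19,43,-4] → ·
    (2,5)@(5, 11): e=[11,31,16] → █
    (3,5)@(7, 11): e=[3,19,36] → █
    (4,5)@(9, 11): e=[-5,7,56] → ·
    (2,6)@(5, 13): e=[29,29,0] → █  [on edge]
    (4,6)@(9, 13): e=[13,5,40] → █
    (2,7)@(5, 15): e=[47,27,-16] → ·
    (3,7)@(7, 15): e=[39,15,4] → █
    (3,8)@(7, 17): e=[57,13,-12] → ·
    (4,8)@(9, 17): e=[49,1,8] → █
  covered (9 px):
    · · · · ·
    · · · · ·
    · · · · ·
    · · · · ·
    · █ · · ·
    · · █ █ ·
    · · █ █ █
    · · · █ █
    · · · · █

Answer: [31,16,11]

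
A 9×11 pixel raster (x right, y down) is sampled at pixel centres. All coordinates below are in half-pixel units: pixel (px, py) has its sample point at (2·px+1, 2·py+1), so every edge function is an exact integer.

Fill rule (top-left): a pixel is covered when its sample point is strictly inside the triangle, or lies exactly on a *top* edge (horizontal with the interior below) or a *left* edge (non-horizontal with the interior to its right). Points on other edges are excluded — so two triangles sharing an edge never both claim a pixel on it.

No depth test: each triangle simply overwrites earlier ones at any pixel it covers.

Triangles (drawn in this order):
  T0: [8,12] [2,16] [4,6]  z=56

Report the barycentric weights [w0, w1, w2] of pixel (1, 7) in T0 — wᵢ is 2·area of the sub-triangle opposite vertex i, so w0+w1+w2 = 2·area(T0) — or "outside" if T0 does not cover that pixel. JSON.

T0:
  2·area = 52
  edge (8, 12)→(2, 16): d=(-6,4) right/bottom  bias=-1
  edge (2, 16)→(4, 6): d=(2,-10) top-left  bias=+0
  edge (4, 6)→(8, 12): d=(4,6) right/bottom  bias=-1
    (2,0)@(5, 1): e=[78,0,-26] → ·  [on edge]
    (2,4)@(5, 9): e=[30,16,6] → █
    (3,4)@(7, 9): e=[22,36,-6] → ·
    (1,5)@(3, 11): e=[26,0,26] → █  [on edge]
    (3,5)@(7, 11): e=[10,40,2] → █
    (4,5)@(9, 11): e=[2,60,-10] → ·
    (1,6)@(3, 13): e=[14,4,34] → █
    (3,6)@(7, 13): e=[-2,44,10] → ·
    (1,7)@(3, 15): e=[2,8,42] → █
    (2,7)@(5, 15): e=[-6,28,30] → ·
    (1,8)@(3, 17): e=[-10,12,50] → ·
    (0,10)@(1, 21): e=[-26,0,78] → ·  [on edge]
  covered (7 px):
    · · · · · · · · ·
    · · · · · · · · ·
    · · · · · · · · ·
    · · · · · · · · ·
    · · █ · · · · · ·
    · █ █ █ · · · · ·
    · █ █ · · · · · ·
    · █ · · · · · · ·
    · · · · · · · · ·
    · · · · · · · · ·
    · · · · · · · · ·

Result: [8,42,2]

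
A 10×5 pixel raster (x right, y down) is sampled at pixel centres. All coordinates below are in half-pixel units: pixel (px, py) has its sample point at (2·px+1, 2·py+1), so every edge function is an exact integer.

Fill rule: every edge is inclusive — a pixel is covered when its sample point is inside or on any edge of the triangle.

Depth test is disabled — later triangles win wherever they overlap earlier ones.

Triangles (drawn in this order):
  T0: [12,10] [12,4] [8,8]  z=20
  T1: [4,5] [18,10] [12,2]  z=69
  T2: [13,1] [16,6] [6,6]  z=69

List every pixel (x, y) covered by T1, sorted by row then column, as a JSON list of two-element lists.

T0:
  2·area = 24  (B↔C swapped to make it positive)
  edge (12, 10)→(8, 8): d=(-4,-2) inclusive
  edge (8, 8)→(12, 4): d=(4,-4) inclusive
  edge (12, 4)→(12, 10): d=(0,6) inclusive
    (7,0)@(15, 1): e=[42,0,-18] → ·  [on edge]
    (6,1)@(13, 3): e=[30,0,-6] → ·  [on edge]
    (5,2)@(11, 5): e=[18,0,6] → #  [on edge]
    (6,2)@(13, 5): e=[22,8,-6] → ·
    (4,3)@(9, 7): e=[6,0,18] → #  [on edge]
    (6,3)@(13, 7): e=[14,16,-6] → ·
    (3,4)@(7, 9): e=[-6,0,30] → ·  [on edge]
    (4,4)@(9, 9): e=[-2,8,18] → ·
    (5,4)@(11, 9): e=[2,16,6] → #
    (6,4)@(13, 9): e=[6,24,-6] → ·
  covered (4 px):
    · · · · · · · · · ·
    · · · · · · · · · ·
    · · · · · # · · · ·
    · · · · # # · · · ·
    · · · · · # · · · ·
T1:
  2·area = 82  (B↔C swapped to make it positive)
  edge (4, 5)→(12, 2): d=(8,-3) inclusive
  edge (12, 2)→(18, 10): d=(6,8) inclusive
  edge (18, 10)→(4, 5): d=(-14,-5) inclusive
    (5,1)@(11, 3): e=[5,14,63] → #
    (6,1)@(13, 3): e=[11,-2,73] → ·
    (2,2)@(5, 5): e=[3,74,5] → #
    (3,2)@(7, 5): e=[9,58,15] → #
    (4,2)@(9, 5): e=[15,42,25] → #
    (6,2)@(13, 5): e=[27,10,45] → #
    (7,2)@(15, 5): e=[33,-6,55] → ·
    (2,3)@(5, 7): e=[19,86,-23] → ·
    (3,3)@(7, 7): e=[25,70,-13] → ·
    (4,3)@(9, 7): e=[31,54,-3] → ·
    (5,3)@(11, 7): e=[37,38,7] → #
    (7,3)@(15, 7): e=[49,6,27] → #
  covered (10 px):
    · · · · · · · · · ·
    · · · · · # · · · ·
    · · # # # # # · · ·
    · · · · · # # # · ·
    · · · · · · · · # ·
T2:
  2·area = 50
  edge (13, 1)→(16, 6): d=(3,5) inclusive
  edge (16, 6)→(6, 6): d=(-10,0) inclusive
  edge (6, 6)→(13, 1): d=(7,-5) inclusive
    (6,0)@(13, 1): e=[0,50,0] → #  [on edge]
    (7,0)@(15, 1): e=[-10,50,10] → ·
    (5,1)@(11, 3): e=[16,30,4] → #
    (7,1)@(15, 3): e=[-4,30,24] → ·
    (4,2)@(9, 5): e=[32,10,8] → #
    (7,2)@(15, 5): e=[2,10,38] → #
    (8,2)@(17, 5): e=[-8,10,48] → ·
    (4,3)@(9, 7): e=[38,-10,22] → ·
    (5,3)@(11, 7): e=[28,-10,32] → ·
    (6,3)@(13, 7): e=[18,-10,42] → ·
    (7,3)@(15, 7): e=[8,-10,52] → ·
  covered (7 px):
    · · · · · · # · · ·
    · · · · · # # · · ·
    · · · · # # # # · ·
    · · · · · · · · · ·
    · · · · · · · · · ·

Result: [[5,1],[2,2],[3,2],[4,2],[5,2],[6,2],[5,3],[6,3],[7,3],[8,4]]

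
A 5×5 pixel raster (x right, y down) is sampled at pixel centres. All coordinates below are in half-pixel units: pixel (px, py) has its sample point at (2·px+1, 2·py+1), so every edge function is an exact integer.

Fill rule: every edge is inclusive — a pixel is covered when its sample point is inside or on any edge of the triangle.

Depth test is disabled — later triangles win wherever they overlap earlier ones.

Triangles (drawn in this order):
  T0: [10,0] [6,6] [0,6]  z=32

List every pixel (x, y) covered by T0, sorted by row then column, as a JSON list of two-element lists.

T0:
  2·area = 36
  edge (10, 0)→(6, 6): d=(-4,6) inclusive
  edge (6, 6)→(0, 6): d=(-6,0) inclusive
  edge (0, 6)→(10, 0): d=(10,-6) inclusive
    (4,0)@(9, 1): e=[2,30,4] → #
    (2,1)@(5, 3): e=[18,18,0] → #  [on edge]
    (3,1)@(7, 3): e=[6,18,12] → #
    (4,1)@(9, 3): e=[-6,18,24] → ·
    (1,2)@(3, 5): e=[22,6,8] → #
    (3,2)@(7, 5): e=[-2,6,32] → ·
    (1,3)@(3, 7): e=[14,-6,28] → ·
    (2,3)@(5, 7): e=[2,-6,40] → ·
  covered (5 px):
    · · · · #
    · · # # ·
    · # # · ·
    · · · · ·
    · · · · ·

Result: [[4,0],[2,1],[3,1],[1,2],[2,2]]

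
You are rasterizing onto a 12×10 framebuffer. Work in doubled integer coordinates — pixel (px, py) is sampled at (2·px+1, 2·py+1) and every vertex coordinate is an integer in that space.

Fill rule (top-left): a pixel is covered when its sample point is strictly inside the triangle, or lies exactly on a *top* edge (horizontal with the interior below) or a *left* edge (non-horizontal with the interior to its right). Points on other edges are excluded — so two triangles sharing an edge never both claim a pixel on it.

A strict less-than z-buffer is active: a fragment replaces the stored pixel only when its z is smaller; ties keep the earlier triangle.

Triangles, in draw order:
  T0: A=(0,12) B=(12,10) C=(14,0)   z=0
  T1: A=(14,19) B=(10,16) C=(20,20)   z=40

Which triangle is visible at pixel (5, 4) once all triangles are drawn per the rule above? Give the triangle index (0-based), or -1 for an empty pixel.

T0:
  2·area = 116  (B↔C swapped to make it positive)
  edge (0, 12)→(14, 0): d=(14,-12) top-left  bias=+0
  edge (14, 0)→(12, 10): d=(-2,10) right/bottom  bias=-1
  edge (12, 10)→(0, 12): d=(-12,2) right/bottom  bias=-1
    (6,0)@(13, 1): e=[2,8,106] → #
    (7,0)@(15, 1): e=[26,-12,102] → ·
    (5,1)@(11, 3): e=[6,24,86] → #
    (7,1)@(15, 3): e=[54,-16,78] → ·
    (4,2)@(9, 5): e=[10,40,66] → #
    (6,2)@(13, 5): e=[58,0,58] → ·  [on edge]
    (3,3)@(7, 7): e=[14,56,46] → #
    (6,3)@(13, 7): e=[86,-4,34] → ·
    (2,4)@(5, 9): e=[18,72,26] → #
    (6,4)@(13, 9): e=[114,-8,10] → ·
    (1,5)@(3, 11): e=[22,88,6] → #
    (3,5)@(7, 11): e=[70,48,-2] → ·
    (5,7)@(11, 15): e=[174,0,-58] → ·  [on edge]
  covered (14 px):
    · · · · · · # · · · · ·
    · · · · · # # · · · · ·
    · · · · # # · · · · · ·
    · · · # # # · · · · · ·
    · · # # # # · · · · · ·
    · # # · · · · · · · · ·
    · · · · · · · · · · · ·
    · · · · · · · · · · · ·
    · · · · · · · · · · · ·
    · · · · · · · · · · · ·
T1:
  2·area = 14
  edge (14, 19)→(10, 16): d=(-4,-3) top-left  bias=+0
  edge (10, 16)→(20, 20): d=(10,4) right/bottom  bias=-1
  edge (20, 20)→(14, 19): d=(-6,-1) top-left  bias=+0
    (7,9)@(15, 19): e=[3,10,1] → #
    (8,9)@(17, 19): e=[9,2,3] → #
    (9,9)@(19, 19): e=[15,-6,5] → ·
  covered (2 px):
    · · · · · · · · · · · ·
    · · · · · · · · · · · ·
    · · · · · · · · · · · ·
    · · · · · · · · · · · ·
    · · · · · · · · · · · ·
    · · · · · · · · · · · ·
    · · · · · · · · · · · ·
    · · · · · · · · · · · ·
    · · · · · · · · · · · ·
    · · · · · · · # # · · ·

Z-buffer (winner per pixel, '.' = empty):
  . . . . . . 0 . . . . .
  . . . . . 0 0 . . . . .
  . . . . 0 0 . . . . . .
  . . . 0 0 0 . . . . . .
  . . 0 0 0 0 . . . . . .
  . 0 0 . . . . . . . . .
  . . . . . . . . . . . .
  . . . . . . . . . . . .
  . . . . . . . . . . . .
  . . . . . . . 1 1 . . .

Final: 0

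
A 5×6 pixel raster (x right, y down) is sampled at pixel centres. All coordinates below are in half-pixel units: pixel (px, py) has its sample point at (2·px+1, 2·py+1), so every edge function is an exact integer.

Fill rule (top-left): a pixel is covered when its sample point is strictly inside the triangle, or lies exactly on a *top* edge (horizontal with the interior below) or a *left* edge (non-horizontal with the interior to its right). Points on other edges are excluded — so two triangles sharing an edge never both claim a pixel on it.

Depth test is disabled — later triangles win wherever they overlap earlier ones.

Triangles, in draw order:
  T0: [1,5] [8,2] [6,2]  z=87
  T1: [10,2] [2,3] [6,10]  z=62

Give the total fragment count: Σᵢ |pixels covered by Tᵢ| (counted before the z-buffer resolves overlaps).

T0:
  2·area = 6  (B↔C swapped to make it positive)
  edge (1, 5)→(6, 2): d=(5,-3) top-left  bias=+0
  edge (6, 2)→(8, 2): d=(2,0) top-left  bias=+0
  edge (8, 2)→(1, 5): d=(-7,3) right/bottom  bias=-1
    (2,1)@(5, 3): e=[2,2,2] → X
    (3,1)@(7, 3): e=[8,2,-4] → .
    (0,2)@(1, 5): e=[0,6,0] → .  [on edge]
    (2,2)@(5, 5): e=[12,6,-12] → .
  covered (1 px):
    . . . . .
    . . X . .
    . . . . .
    . . . . .
    . . . . .
    . . . . .
T1:
  2·area = 60  (B↔C swapped to make it positive)
  edge (10, 2)→(6, 10): d=(-4,8) right/bottom  bias=-1
  edge (6, 10)→(2, 3): d=(-4,-7) top-left  bias=+0
  edge (2, 3)→(10, 2): d=(8,-1) top-left  bias=+0
    (1,1)@(3, 3): e=[52,7,1] → X
    (2,1)@(5, 3): e=[36,21,3] → X
    (3,1)@(7, 3): e=[20,35,5] → X
    (4,1)@(9, 3): e=[4,49,7] → X
    (1,2)@(3, 5): e=[44,-1,17] → .
    (2,2)@(5, 5): e=[28,13,19] → X
    (4,2)@(9, 5): e=[-4,41,23] → .
    (2,3)@(5, 7): e=[20,5,35] → X
    (4,3)@(9, 7): e=[-12,33,39] → .
    (2,4)@(5, 9): e=[12,-3,51] → .
    (3,4)@(7, 9): e=[-4,11,53] → .
  covered (8 px):
    . . . . .
    . X X X X
    . . X X .
    . . X X .
    . . . . .
    . . . . .

Answer: 9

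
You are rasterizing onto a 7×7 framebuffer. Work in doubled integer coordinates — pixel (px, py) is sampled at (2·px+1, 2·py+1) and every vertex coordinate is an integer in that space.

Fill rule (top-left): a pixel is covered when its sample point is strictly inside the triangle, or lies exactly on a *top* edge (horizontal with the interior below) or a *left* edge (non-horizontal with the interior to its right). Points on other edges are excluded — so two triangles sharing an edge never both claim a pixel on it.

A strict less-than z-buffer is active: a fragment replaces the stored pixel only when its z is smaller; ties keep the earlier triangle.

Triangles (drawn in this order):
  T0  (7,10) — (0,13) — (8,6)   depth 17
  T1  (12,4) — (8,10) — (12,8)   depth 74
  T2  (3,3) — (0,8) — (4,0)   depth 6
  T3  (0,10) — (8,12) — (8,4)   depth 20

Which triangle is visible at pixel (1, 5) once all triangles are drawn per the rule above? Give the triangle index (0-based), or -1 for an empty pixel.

T0:
  2·area = 25
  edge (7, 10)→(0, 13): d=(-7,3) right/bottom  bias=-1
  edge (0, 13)→(8, 6): d=(8,-7) top-left  bias=+0
  edge (8, 6)→(7, 10): d=(-1,4) right/bottom  bias=-1
    (3,3)@(7, 7): e=[21,1,3] → #
    (4,3)@(9, 7): e=[15,15,-5] → ·
    (2,4)@(5, 9): e=[13,3,9] → #
    (4,4)@(9, 9): e=[1,31,-7] → ·
    (1,5)@(3, 11): e=[5,5,15] → #
    (2,5)@(5, 11): e=[-1,19,7] → ·
    (3,5)@(7, 11): e=[-7,33,-1] → ·
    (1,6)@(3, 13): e=[-9,21,13] → ·
  covered (4 px):
    · · · · · · ·
    · · · · · · ·
    · · · · · · ·
    · · · # · · ·
    · · # # · · ·
    · # · · · · ·
    · · · · · · ·
T1:
  2·area = 16  (B↔C swapped to make it positive)
  edge (12, 4)→(12, 8): d=(0,4) right/bottom  bias=-1
  edge (12, 8)→(8, 10): d=(-4,2) right/bottom  bias=-1
  edge (8, 10)→(12, 4): d=(4,-6) top-left  bias=+0
    (5,3)@(11, 7): e=[4,6,6] → #
    (6,3)@(13, 7): e=[-4,2,18] → ·
    (4,4)@(9, 9): e=[12,2,2] → #
    (5,4)@(11, 9): e=[4,-2,14] → ·
    (4,5)@(9, 11): e=[12,-6,10] → ·
  covered (2 px):
    · · · · · · ·
    · · · · · · ·
    · · · · · · ·
    · · · · · # ·
    · · · · # · ·
    · · · · · · ·
    · · · · · · ·
T2:
  2·area = 4
  edge (3, 3)→(0, 8): d=(-3,5) right/bottom  bias=-1
  edge (0, 8)→(4, 0): d=(4,-8) top-left  bias=+0
  edge (4, 0)→(3, 3): d=(-1,3) right/bottom  bias=-1
    (1,1)@(3, 3): e=[0,4,0] → ·  [on edge]
    (0,4)@(1, 9): e=[-8,12,0] → ·  [on edge]
  covered (0 px):
    · · · · · · ·
    · · · · · · ·
    · · · · · · ·
    · · · · · · ·
    · · · · · · ·
    · · · · · · ·
    · · · · · · ·
T3:
  2·area = 64  (B↔C swapped to make it positive)
  edge (0, 10)→(8, 4): d=(8,-6) top-left  bias=+0
  edge (8, 4)→(8, 12): d=(0,8) right/bottom  bias=-1
  edge (8, 12)→(0, 10): d=(-8,-2) top-left  bias=+0
    (3,2)@(7, 5): e=[2,8,54] → #
    (4,2)@(9, 5): e=[14,-8,58] → ·
    (2,3)@(5, 7): e=[6,24,34] → #
    (4,3)@(9, 7): e=[30,-8,42] → ·
    (1,4)@(3, 9): e=[10,40,14] → #
    (4,4)@(9, 9): e=[46,-8,26] → ·
    (1,5)@(3, 11): e=[26,40,-2] → ·
    (2,5)@(5, 11): e=[38,24,2] → #
    (4,5)@(9, 11): e=[62,-8,10] → ·
    (2,6)@(5, 13): e=[54,24,-14] → ·
    (3,6)@(7, 13): e=[66,8,-10] → ·
  covered (8 px):
    · · · · · · ·
    · · · · · · ·
    · · · # · · ·
    · · # # · · ·
    · # # # · · ·
    · · # # · · ·
    · · · · · · ·

Z-buffer (winner per pixel, '.' = empty):
  . . . . . . .
  . . . . . . .
  . . . 3 . . .
  . . 3 0 . 1 .
  . 3 0 0 1 . .
  . 0 3 3 . . .
  . . . . . . .

Answer: 0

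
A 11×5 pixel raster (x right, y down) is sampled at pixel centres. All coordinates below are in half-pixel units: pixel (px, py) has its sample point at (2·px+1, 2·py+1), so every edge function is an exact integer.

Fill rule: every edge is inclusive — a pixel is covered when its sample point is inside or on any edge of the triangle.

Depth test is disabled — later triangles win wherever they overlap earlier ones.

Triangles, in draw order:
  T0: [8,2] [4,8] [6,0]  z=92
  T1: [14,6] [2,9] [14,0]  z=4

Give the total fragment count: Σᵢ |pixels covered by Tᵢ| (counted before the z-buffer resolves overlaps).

T0:
  2·area = 20
  edge (8, 2)→(4, 8): d=(-4,6) inclusive
  edge (4, 8)→(6, 0): d=(2,-8) inclusive
  edge (6, 0)→(8, 2): d=(2,2) inclusive
    (3,0)@(7, 1): e=[10,10,0] → X  [on edge]
    (4,0)@(9, 1): e=[-2,26,-4] → .
    (3,1)@(7, 3): e=[2,14,4] → X
    (4,1)@(9, 3): e=[-10,30,0] → .  [on edge]
    (2,2)@(5, 5): e=[6,2,12] → X
    (3,2)@(7, 5): e=[-6,18,8] → .
    (5,2)@(11, 5): e=[-30,50,0] → .  [on edge]
    (2,3)@(5, 7): e=[-2,6,16] → .
    (6,3)@(13, 7): e=[-50,70,0] → .  [on edge]
    (7,4)@(15, 9): e=[-70,90,0] → .  [on edge]
  covered (3 px):
    . . . X . . . . . . .
    . . . X . . . . . . .
    . . X . . . . . . . .
    . . . . . . . . . . .
    . . . . . . . . . . .
T1:
  2·area = 72
  edge (14, 6)→(2, 9): d=(-12,3) inclusive
  edge (2, 9)→(14, 0): d=(12,-9) inclusive
  edge (14, 0)→(14, 6): d=(0,6) inclusive
    (6,0)@(13, 1): e=[63,3,6] → X
    (7,0)@(15, 1): e=[57,21,-6] → .
    (5,1)@(11, 3): e=[45,9,18] → X
    (7,1)@(15, 3): e=[33,45,-6] → .
    (4,2)@(9, 5): e=[27,15,30] → X
    (7,2)@(15, 5): e=[9,69,-6] → .
    (2,3)@(5, 7): e=[15,3,54] → X
    (3,3)@(7, 7): e=[9,21,42] → X
    (5,3)@(11, 7): e=[-3,57,18] → .
    (6,3)@(13, 7): e=[-9,75,6] → .
    (2,4)@(5, 9): e=[-9,27,54] → .
    (3,4)@(7, 9): e=[-15,45,42] → .
  covered (9 px):
    . . . . . . X . . . .
    . . . . . X X . . . .
    . . . . X X X . . . .
    . . X X X . . . . . .
    . . . . . . . . . . .

Result: 12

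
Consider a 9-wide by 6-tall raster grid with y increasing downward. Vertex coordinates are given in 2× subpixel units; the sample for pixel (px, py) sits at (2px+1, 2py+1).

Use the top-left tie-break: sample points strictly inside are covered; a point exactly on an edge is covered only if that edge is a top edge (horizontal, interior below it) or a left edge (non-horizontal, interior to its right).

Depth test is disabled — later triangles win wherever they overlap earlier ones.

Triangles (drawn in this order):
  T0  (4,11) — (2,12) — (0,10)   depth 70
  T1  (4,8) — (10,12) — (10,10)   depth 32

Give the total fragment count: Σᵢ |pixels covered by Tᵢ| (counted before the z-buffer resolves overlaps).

T0:
  2·area = 6
  edge (4, 11)→(2, 12): d=(-2,1) right/bottom  bias=-1
  edge (2, 12)→(0, 10): d=(-2,-2) top-left  bias=+0
  edge (0, 10)→(4, 11): d=(4,1) right/bottom  bias=-1
    (0,5)@(1, 11): e=[3,0,3] → #  [on edge]
    (1,5)@(3, 11): e=[1,4,1] → #
    (2,5)@(5, 11): e=[-1,8,-1] → ·
  covered (2 px):
    · · · · · · · · ·
    · · · · · · · · ·
    · · · · · · · · ·
    · · · · · · · · ·
    · · · · · · · · ·
    # # · · · · · · ·
T1:
  2·area = 12  (B↔C swapped to make it positive)
  edge (4, 8)→(10, 10): d=(6,2) right/bottom  bias=-1
  edge (10, 10)→(10, 12): d=(0,2) right/bottom  bias=-1
  edge (10, 12)→(4, 8): d=(-6,-4) top-left  bias=+0
    (0,3)@(1, 7): e=[0,18,-6] → ·  [on edge]
    (3,4)@(7, 9): e=[0,6,6] → ·  [on edge]
    (4,5)@(9, 11): e=[8,2,2] → #
    (5,5)@(11, 11): e=[4,-2,10] → ·
    (6,5)@(13, 11): e=[0,-6,18] → ·  [on edge]
  covered (1 px):
    · · · · · · · · ·
    · · · · · · · · ·
    · · · · · · · · ·
    · · · · · · · · ·
    · · · · · · · · ·
    · · · · # · · · ·

Result: 3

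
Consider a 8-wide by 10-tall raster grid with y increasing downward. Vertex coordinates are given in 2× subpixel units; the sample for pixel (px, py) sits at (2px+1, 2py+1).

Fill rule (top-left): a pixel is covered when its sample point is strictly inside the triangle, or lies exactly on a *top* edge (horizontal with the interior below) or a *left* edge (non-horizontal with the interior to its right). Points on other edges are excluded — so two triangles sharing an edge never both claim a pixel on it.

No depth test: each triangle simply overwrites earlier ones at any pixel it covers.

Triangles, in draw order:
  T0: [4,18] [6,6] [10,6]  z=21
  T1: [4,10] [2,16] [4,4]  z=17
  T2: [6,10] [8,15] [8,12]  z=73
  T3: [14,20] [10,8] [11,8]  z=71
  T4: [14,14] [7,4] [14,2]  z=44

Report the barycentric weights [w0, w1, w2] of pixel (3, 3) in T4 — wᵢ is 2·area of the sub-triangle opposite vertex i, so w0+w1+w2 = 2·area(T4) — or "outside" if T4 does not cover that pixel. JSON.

T0:
  2·area = 48
  edge (4, 18)→(6, 6): d=(2,-12) top-left  bias=+0
  edge (6, 6)→(10, 6): d=(4,0) top-left  bias=+0
  edge (10, 6)→(4, 18): d=(-6,12) right/bottom  bias=-1
    (3,3)@(7, 7): e=[14,4,30] → X
    (4,3)@(9, 7): e=[38,4,6] → X
    (5,3)@(11, 7): e=[62,4,-18] → .
    (3,4)@(7, 9): e=[18,12,18] → X
    (4,4)@(9, 9): e=[42,12,-6] → .
    (3,5)@(7, 11): e=[22,20,6] → X
    (4,5)@(9, 11): e=[46,20,-18] → .
    (2,6)@(5, 13): e=[2,28,18] → X
    (3,6)@(7, 13): e=[26,28,-6] → .
    (2,7)@(5, 15): e=[6,36,6] → X
    (3,7)@(7, 15): e=[30,36,-18] → .
    (2,8)@(5, 17): e=[10,44,-6] → .
  covered (6 px):
    . . . . . . . .
    . . . . . . . .
    . . . . . . . .
    . . . X X . . .
    . . . X . . . .
    . . . X . . . .
    . . X . . . . .
    . . X . . . . .
    . . . . . . . .
    . . . . . . . .
T1:
  2·area = 12
  edge (4, 10)→(2, 16): d=(-2,6) right/bottom  bias=-1
  edge (2, 16)→(4, 4): d=(2,-12) top-left  bias=+0
  edge (4, 4)→(4, 10): d=(0,6) right/bottom  bias=-1
    (3,0)@(7, 1): e=[0,30,-18] → .  [on edge]
    (2,3)@(5, 7): e=[0,18,-6] → .  [on edge]
    (1,5)@(3, 11): e=[4,2,6] → X
    (2,5)@(5, 11): e=[-8,26,-6] → .
    (1,6)@(3, 13): e=[0,6,6] → .  [on edge]
    (0,9)@(1, 19): e=[0,-6,18] → .  [on edge]
  covered (1 px):
    . . . . . . . .
    . . . . . . . .
    . . . . . . . .
    . . . . . . . .
    . . . . . . . .
    . X . . . . . .
    . . . . . . . .
    . . . . . . . .
    . . . . . . . .
    . . . . . . . .
T2:
  2·area = 6  (B↔C swapped to make it positive)
  edge (6, 10)→(8, 12): d=(2,2) right/bottom  bias=-1
  edge (8, 12)→(8, 15): d=(0,3) right/bottom  bias=-1
  edge (8, 15)→(6, 10): d=(-2,-5) top-left  bias=+0
    (0,2)@(1, 5): e=[0,21,-15] → .  [on edge]
    (1,3)@(3, 7): e=[0,15,-9] → .  [on edge]
    (2,4)@(5, 9): e=[0,9,-3] → .  [on edge]
    (3,5)@(7, 11): e=[0,3,3] → .  [on edge]
    (4,6)@(9, 13): e=[0,-3,9] → .  [on edge]
    (5,7)@(11, 15): e=[0,-9,15] → .  [on edge]
    (6,8)@(13, 17): e=[0,-15,21] → .  [on edge]
    (7,9)@(15, 19): e=[0,-21,27] → .  [on edge]
  covered (0 px):
    . . . . . . . .
    . . . . . . . .
    . . . . . . . .
    . . . . . . . .
    . . . . . . . .
    . . . . . . . .
    . . . . . . . .
    . . . . . . . .
    . . . . . . . .
    . . . . . . . .
T3:
  2·area = 12
  edge (14, 20)→(10, 8): d=(-4,-12) top-left  bias=+0
  edge (10, 8)→(11, 8): d=(1,0) top-left  bias=+0
  edge (11, 8)→(14, 20): d=(3,12) right/bottom  bias=-1
    (4,2)@(9, 5): e=[0,-3,15] → .  [on edge]
    (5,4)@(11, 9): e=[8,1,3] → X
    (6,4)@(13, 9): e=[32,1,-21] → .
    (5,5)@(11, 11): e=[0,3,9] → X  [on edge]
    (6,5)@(13, 11): e=[24,3,-15] → .
    (5,6)@(11, 13): e=[-8,5,15] → .
    (6,8)@(13, 17): e=[0,9,3] → X  [on edge]
    (7,8)@(15, 17): e=[24,9,-21] → .
    (6,9)@(13, 19): e=[-8,11,9] → .
  covered (3 px):
    . . . . . . . .
    . . . . . . . .
    . . . . . . . .
    . . . . . . . .
    . . . . . X . .
    . . . . . X . .
    . . . . . . . .
    . . . . . . . .
    . . . . . . X .
    . . . . . . . .
T4:
  2·area = 84
  edge (14, 14)→(7, 4): d=(-7,-10) top-left  bias=+0
  edge (7, 4)→(14, 2): d=(7,-2) top-left  bias=+0
  edge (14, 2)→(14, 14): d=(0,12) right/bottom  bias=-1
    (5,1)@(11, 3): e=[47,1,36] → X
    (6,1)@(13, 3): e=[67,5,12] → X
    (7,1)@(15, 3): e=[87,9,-12] → .
    (4,2)@(9, 5): e=[13,11,60] → X
    (7,2)@(15, 5): e=[73,23,-12] → .
    (4,3)@(9, 7): e=[-1,25,60] → .
    (5,3)@(11, 7): e=[19,29,36] → X
    (7,3)@(15, 7): e=[59,37,-12] → .
    (5,4)@(11, 9): e=[5,43,36] → X
    (7,4)@(15, 9): e=[45,51,-12] → .
    (5,5)@(11, 11): e=[-9,57,36] → .
    (6,5)@(13, 11): e=[11,61,12] → X
  covered (10 px):
    . . . . . . . .
    . . . . . X X .
    . . . . X X X .
    . . . . . X X .
    . . . . . X X .
    . . . . . . X .
    . . . . . . . .
    . . . . . . . .
    . . . . . . . .
    . . . . . . . .

Result: "outside"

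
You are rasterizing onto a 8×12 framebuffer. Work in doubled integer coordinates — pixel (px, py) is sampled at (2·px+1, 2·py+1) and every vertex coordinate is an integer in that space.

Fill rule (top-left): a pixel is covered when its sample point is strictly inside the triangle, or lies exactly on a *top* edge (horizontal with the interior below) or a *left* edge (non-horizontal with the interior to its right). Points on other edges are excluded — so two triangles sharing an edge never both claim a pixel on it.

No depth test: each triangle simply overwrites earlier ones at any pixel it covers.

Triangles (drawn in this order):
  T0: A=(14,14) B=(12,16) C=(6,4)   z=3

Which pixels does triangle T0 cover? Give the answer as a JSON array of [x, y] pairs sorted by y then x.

T0:
  2·area = 36
  edge (14, 14)→(12, 16): d=(-2,2) right/bottom  bias=-1
  edge (12, 16)→(6, 4): d=(-6,-12) top-left  bias=+0
  edge (6, 4)→(14, 14): d=(8,10) right/bottom  bias=-1
    (4,4)@(9, 9): e=[20,6,10] → #
    (5,4)@(11, 9): e=[16,30,-10] → ·
    (4,5)@(9, 11): e=[16,-6,26] → ·
    (5,5)@(11, 11): e=[12,18,6] → #
    (6,5)@(13, 11): e=[8,42,-14] → ·
    (5,6)@(11, 13): e=[8,6,22] → #
    (6,6)@(13, 13): e=[4,30,2] → #
    (7,6)@(15, 13): e=[0,54,-18] → ·  [on edge]
    (5,7)@(11, 15): e=[4,-6,38] → ·
    (6,7)@(13, 15): e=[0,18,18] → ·  [on edge]
    (5,8)@(11, 17): e=[0,-18,54] → ·  [on edge]
    (4,9)@(9, 19): e=[0,-54,90] → ·  [on edge]
    (3,10)@(7, 21): e=[0,-90,126] → ·  [on edge]
    (2,11)@(5, 23): e=[0,-126,162] → ·  [on edge]
  covered (4 px):
    · · · · · · · ·
    · · · · · · · ·
    · · · · · · · ·
    · · · · · · · ·
    · · · · # · · ·
    · · · · · # · ·
    · · · · · # # ·
    · · · · · · · ·
    · · · · · · · ·
    · · · · · · · ·
    · · · · · · · ·
    · · · · · · · ·

Result: [[4,4],[5,5],[5,6],[6,6]]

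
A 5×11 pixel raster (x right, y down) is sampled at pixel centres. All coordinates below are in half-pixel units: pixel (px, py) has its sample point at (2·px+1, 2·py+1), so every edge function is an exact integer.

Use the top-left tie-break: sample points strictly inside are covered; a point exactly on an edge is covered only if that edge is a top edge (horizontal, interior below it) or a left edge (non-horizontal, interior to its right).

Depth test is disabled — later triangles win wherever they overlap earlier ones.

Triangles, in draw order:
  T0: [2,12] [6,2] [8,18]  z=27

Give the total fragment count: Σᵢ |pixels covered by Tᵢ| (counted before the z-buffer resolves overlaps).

T0:
  2·area = 84
  edge (2, 12)→(6, 2): d=(4,-10) top-left  bias=+0
  edge (6, 2)→(8, 18): d=(2,16) right/bottom  bias=-1
  edge (8, 18)→(2, 12): d=(-6,-6) top-left  bias=+0
    (2,2)@(5, 5): e=[2,22,60] → X
    (3,2)@(7, 5): e=[22,-10,72] → .
    (2,3)@(5, 7): e=[10,26,48] → X
    (3,3)@(7, 7): e=[30,-6,60] → .
    (2,4)@(5, 9): e=[18,30,36] → X
    (3,4)@(7, 9): e=[38,-2,48] → .
    (0,5)@(1, 11): e=[-14,98,0] → .  [on edge]
    (1,5)@(3, 11): e=[6,66,12] → X
    (3,5)@(7, 11): e=[46,2,36] → X
    (4,5)@(9, 11): e=[66,-30,48] → .
    (1,6)@(3, 13): e=[14,70,0] → X  [on edge]
    (4,6)@(9, 13): e=[74,-26,36] → .
    (2,7)@(5, 15): e=[42,42,0] → X  [on edge]
    (3,8)@(7, 17): e=[70,14,0] → X  [on edge]
    (4,9)@(9, 19): e=[98,-14,0] → .  [on edge]
  covered (12 px):
    . . . . .
    . . . . .
    . . X . .
    . . X . .
    . . X . .
    . X X X .
    . X X X .
    . . X X .
    . . . X .
    . . . . .
    . . . . .

Result: 12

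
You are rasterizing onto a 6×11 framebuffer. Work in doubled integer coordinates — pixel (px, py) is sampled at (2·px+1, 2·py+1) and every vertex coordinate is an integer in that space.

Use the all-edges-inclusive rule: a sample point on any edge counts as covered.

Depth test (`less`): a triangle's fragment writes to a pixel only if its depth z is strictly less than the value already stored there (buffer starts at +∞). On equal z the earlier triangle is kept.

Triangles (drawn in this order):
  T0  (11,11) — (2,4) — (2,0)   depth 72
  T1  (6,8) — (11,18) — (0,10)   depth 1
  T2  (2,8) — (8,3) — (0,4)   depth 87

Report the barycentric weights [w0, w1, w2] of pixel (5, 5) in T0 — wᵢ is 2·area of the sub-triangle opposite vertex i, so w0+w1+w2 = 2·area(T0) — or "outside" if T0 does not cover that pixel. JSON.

T0:
  2·area = 36
  edge (11, 11)→(2, 4): d=(-9,-7) inclusive
  edge (2, 4)→(2, 0): d=(0,-4) inclusive
  edge (2, 0)→(11, 11): d=(9,11) inclusive
    (1,1)@(3, 3): e=[16,4,16] → X
    (2,1)@(5, 3): e=[30,12,-6] → .
    (1,2)@(3, 5): e=[-2,4,34] → .
    (2,2)@(5, 5): e=[12,12,12] → X
    (3,2)@(7, 5): e=[26,20,-10] → .
    (2,3)@(5, 7): e=[-6,12,30] → .
    (3,3)@(7, 7): e=[8,20,8] → X
    (4,3)@(9, 7): e=[22,28,-14] → .
    (3,4)@(7, 9): e=[-10,20,26] → .
    (4,4)@(9, 9): e=[4,28,4] → X
    (5,4)@(11, 9): e=[18,36,-18] → .
    (4,5)@(9, 11): e=[-14,28,22] → .
    (5,5)@(11, 11): e=[0,36,0] → X  [on edge]
  covered (5 px):
    . . . . . .
    . X . . . .
    . . X . . .
    . . . X . .
    . . . . X .
    . . . . . X
    . . . . . .
    . . . . . .
    . . . . . .
    . . . . . .
    . . . . . .
T1:
  2·area = 70
  edge (6, 8)→(11, 18): d=(5,10) inclusive
  edge (11, 18)→(0, 10): d=(-11,-8) inclusive
  edge (0, 10)→(6, 8): d=(6,-2) inclusive
    (4,3)@(9, 7): e=[-35,105,0] → .  [on edge]
    (1,4)@(3, 9): e=[35,35,0] → X  [on edge]
    (2,4)@(5, 9): e=[15,51,4] → X
    (3,4)@(7, 9): e=[-5,67,8] → .
    (1,5)@(3, 11): e=[45,13,12] → X
    (3,5)@(7, 11): e=[5,45,20] → X
    (4,5)@(9, 11): e=[-15,61,24] → .
    (1,6)@(3, 13): e=[55,-9,24] → .
    (2,6)@(5, 13): e=[35,7,28] → X
    (4,6)@(9, 13): e=[-5,39,36] → .
    (2,7)@(5, 15): e=[45,-15,40] → .
    (3,7)@(7, 15): e=[25,1,44] → X
  covered (9 px):
    . . . . . .
    . . . . . .
    . . . . . .
    . . . . . .
    . X X . . .
    . X X X . .
    . . X X . .
    . . . X X .
    . . . . . .
    . . . . . .
    . . . . . .
T2:
  2·area = 34  (B↔C swapped to make it positive)
  edge (2, 8)→(0, 4): d=(-2,-4) inclusive
  edge (0, 4)→(8, 3): d=(8,-1) inclusive
  edge (8, 3)→(2, 8): d=(-6,5) inclusive
    (0,2)@(1, 5): e=[2,9,23] → X
    (1,2)@(3, 5): e=[10,11,13] → X
    (2,2)@(5, 5): e=[18,13,3] → X
    (3,2)@(7, 5): e=[26,15,-7] → .
    (0,3)@(1, 7): e=[-2,25,11] → .
    (1,3)@(3, 7): e=[6,27,1] → X
    (2,3)@(5, 7): e=[14,29,-9] → .
    (1,4)@(3, 9): e=[2,43,-11] → .
  covered (4 px):
    . . . . . .
    . . . . . .
    X X X . . .
    . X . . . .
    . . . . . .
    . . . . . .
    . . . . . .
    . . . . . .
    . . . . . .
    . . . . . .
    . . . . . .

Result: [36,0,0]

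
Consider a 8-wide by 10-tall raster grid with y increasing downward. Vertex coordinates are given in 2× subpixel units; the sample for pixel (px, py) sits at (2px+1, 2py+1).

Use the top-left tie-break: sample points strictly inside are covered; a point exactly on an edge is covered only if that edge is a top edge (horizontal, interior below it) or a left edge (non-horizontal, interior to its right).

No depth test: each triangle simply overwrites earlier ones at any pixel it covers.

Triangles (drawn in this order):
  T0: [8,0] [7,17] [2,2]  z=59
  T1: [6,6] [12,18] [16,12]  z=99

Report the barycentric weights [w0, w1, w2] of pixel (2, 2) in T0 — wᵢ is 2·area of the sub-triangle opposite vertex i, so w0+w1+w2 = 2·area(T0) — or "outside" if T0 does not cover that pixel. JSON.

T0:
  2·area = 100
  edge (8, 0)→(7, 17): d=(-1,17) right/bottom  bias=-1
  edge (7, 17)→(2, 2): d=(-5,-15) top-left  bias=+0
  edge (2, 2)→(8, 0): d=(6,-2) top-left  bias=+0
    (2,0)@(5, 1): e=[50,50,0] → X  [on edge]
    (3,0)@(7, 1): e=[16,80,4] → X
    (4,0)@(9, 1): e=[-18,110,8] → .
    (1,1)@(3, 3): e=[82,10,8] → X
    (4,1)@(9, 3): e=[-20,100,20] → .
    (1,2)@(3, 5): e=[80,0,20] → X  [on edge]
    (4,2)@(9, 5): e=[-22,90,32] → .
    (1,3)@(3, 7): e=[78,-10,32] → .
    (2,3)@(5, 7): e=[44,20,36] → X
    (4,3)@(9, 7): e=[-24,80,44] → .
    (2,4)@(5, 9): e=[42,10,48] → X
    (4,4)@(9, 9): e=[-26,70,56] → .
    (2,5)@(5, 11): e=[40,0,60] → X  [on edge]
    (3,8)@(7, 17): e=[0,0,100] → .  [on edge]
  covered (16 px):
    . . X X . . . .
    . X X X . . . .
    . X X X . . . .
    . . X X . . . .
    . . X X . . . .
    . . X X . . . .
    . . . X . . . .
    . . . X . . . .
    . . . . . . . .
    . . . . . . . .
T1:
  2·area = 84  (B↔C swapped to make it positive)
  edge (6, 6)→(16, 12): d=(10,6) right/bottom  bias=-1
  edge (16, 12)→(12, 18): d=(-4,6) right/bottom  bias=-1
  edge (12, 18)→(6, 6): d=(-6,-12) top-left  bias=+0
    (0,1)@(1, 3): e=[0,126,-42] → .  [on edge]
    (3,3)@(7, 7): e=[4,74,6] → X
    (4,3)@(9, 7): e=[-8,62,30] → .
    (3,4)@(7, 9): e=[24,66,-6] → .
    (4,4)@(9, 9): e=[12,54,18] → X
    (5,4)@(11, 9): e=[0,42,42] → .  [on edge]
    (4,5)@(9, 11): e=[32,46,6] → X
    (5,5)@(11, 11): e=[20,34,30] → X
    (6,5)@(13, 11): e=[8,22,54] → X
    (7,5)@(15, 11): e=[-4,10,78] → .
    (4,6)@(9, 13): e=[52,38,-6] → .
    (5,6)@(11, 13): e=[40,26,18] → X
  covered (10 px):
    . . . . . . . .
    . . . . . . . .
    . . . . . . . .
    . . . X . . . .
    . . . . X . . .
    . . . . X X X .
    . . . . . X X X
    . . . . . X X .
    . . . . . . . .
    . . . . . . . .

Result: [30,24,46]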